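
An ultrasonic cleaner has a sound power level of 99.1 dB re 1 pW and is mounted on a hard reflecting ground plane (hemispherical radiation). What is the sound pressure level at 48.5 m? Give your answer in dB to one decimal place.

57.4 dB

Free-field hemispherical radiation: L_p = L_w − 10·log₁₀(2π·r²), r = 48.5 m.
2π·r² = 1.478e+04 m², 10·log₁₀ of that is 41.697 dB.
L_p = 99.1 − 41.697 = 57.40 dB.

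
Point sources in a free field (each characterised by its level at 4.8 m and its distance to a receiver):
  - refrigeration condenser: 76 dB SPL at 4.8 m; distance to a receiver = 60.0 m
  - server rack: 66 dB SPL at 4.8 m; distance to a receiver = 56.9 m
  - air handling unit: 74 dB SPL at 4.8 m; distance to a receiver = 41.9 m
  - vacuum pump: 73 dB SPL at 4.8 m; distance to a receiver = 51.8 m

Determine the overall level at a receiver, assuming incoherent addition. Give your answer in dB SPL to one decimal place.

58.9 dB SPL

First find each source's level at the receiver (point-source: −20·log₁₀(r/r_ref)), then combine on an intensity basis.
refrigeration condenser: 76 − 20·log₁₀(60.0/4.8) = 76 − 21.94 = 54.06 dB SPL.
server rack: 66 − 20·log₁₀(56.9/4.8) = 66 − 21.48 = 44.52 dB SPL.
air handling unit: 74 − 20·log₁₀(41.9/4.8) = 74 − 18.82 = 55.18 dB SPL.
vacuum pump: 73 − 20·log₁₀(51.8/4.8) = 73 − 20.66 = 52.34 dB SPL.
Σ 10^(L/10) = 7.841e+05 → L_total = 10·log₁₀(7.841e+05) = 58.94 dB SPL.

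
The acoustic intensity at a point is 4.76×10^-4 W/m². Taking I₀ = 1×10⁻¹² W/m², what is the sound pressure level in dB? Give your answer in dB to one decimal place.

86.8 dB

Dividing by I₀ shifts the exponent by 12: I/I₀ = 4.76×10^8.
L = 10·(0.6776 + 8) = 86.78 dB.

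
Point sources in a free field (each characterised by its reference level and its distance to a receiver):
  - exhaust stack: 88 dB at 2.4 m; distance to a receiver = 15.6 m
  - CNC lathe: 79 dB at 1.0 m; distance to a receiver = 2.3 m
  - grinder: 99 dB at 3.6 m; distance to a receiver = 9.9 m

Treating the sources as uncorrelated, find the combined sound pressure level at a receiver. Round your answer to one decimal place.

90.3 dB

Propagate each source to the receiver with L = L_ref − 20·log₁₀(r/r_ref), then add intensities.
exhaust stack: 88 − 20·log₁₀(15.6/2.4) = 88 − 16.26 = 71.74 dB.
CNC lathe: 79 − 20·log₁₀(2.3/1.0) = 79 − 7.23 = 71.77 dB.
grinder: 99 − 20·log₁₀(9.9/3.6) = 99 − 8.79 = 90.21 dB.
Σ 10^(L/10) = 1.080e+09 → L_total = 10·log₁₀(1.080e+09) = 90.34 dB.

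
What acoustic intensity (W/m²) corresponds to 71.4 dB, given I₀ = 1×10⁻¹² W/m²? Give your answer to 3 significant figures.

1.38e-05 W/m²

I/I₀ = 10^(71.4/10) = 1.38e+07, so I = 1.38e+07 × 10⁻¹² W/m².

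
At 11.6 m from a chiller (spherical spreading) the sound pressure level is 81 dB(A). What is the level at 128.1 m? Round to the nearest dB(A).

Point-source attenuation: ΔL = 20·log₁₀(r₂/r₁) = 20·log₁₀(128.1/11.6) = 20.862 dB.
L₂ = 81 − 20·log₁₀(128.1/11.6) = 81 − 20.862 = 60.14 dB(A).

60 dB(A)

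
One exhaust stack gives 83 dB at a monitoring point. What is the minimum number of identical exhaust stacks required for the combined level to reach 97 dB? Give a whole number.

Need L₁ + 10·log₁₀ N ≥ 97, i.e. log₁₀ N ≥ 1.40.
N ≥ 10^(14.0/10) = 25.119, so N = 26.

26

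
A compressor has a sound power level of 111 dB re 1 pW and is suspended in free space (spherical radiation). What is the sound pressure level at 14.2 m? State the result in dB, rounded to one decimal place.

77.0 dB

L_p = L_w − 10·log₁₀(4π·r²) with r = 14.2 m.
4π·r² = 2534 m², 10·log₁₀ of that is 34.038 dB.
L_p = 111 − 34.038 = 76.96 dB.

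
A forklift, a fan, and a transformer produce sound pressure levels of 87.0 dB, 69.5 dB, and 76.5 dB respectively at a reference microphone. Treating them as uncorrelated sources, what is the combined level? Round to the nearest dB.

87 dB

Incoherent sources combine by intensity addition: L_total = 10·log₁₀(Σ 10^(L_i/10)).
Σ 10^(L/10) = 10^(87.0/10) + 10^(69.5/10) + 10^(76.5/10) = 5.548e+08.
L_total = 10·log₁₀(5.548e+08) = 87.44 dB.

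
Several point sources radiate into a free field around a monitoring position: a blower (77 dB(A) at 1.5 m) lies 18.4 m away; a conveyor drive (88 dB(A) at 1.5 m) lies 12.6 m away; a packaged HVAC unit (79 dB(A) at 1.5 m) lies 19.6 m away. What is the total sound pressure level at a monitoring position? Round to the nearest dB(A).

Apply inverse-square spreading to bring every level to the receiver, then sum 10^(L/10).
blower: 77 − 20·log₁₀(18.4/1.5) = 77 − 21.77 = 55.23 dB(A).
conveyor drive: 88 − 20·log₁₀(12.6/1.5) = 88 − 18.49 = 69.51 dB(A).
packaged HVAC unit: 79 − 20·log₁₀(19.6/1.5) = 79 − 22.32 = 56.68 dB(A).
Σ 10^(L/10) = 9.740e+06 → L_total = 10·log₁₀(9.740e+06) = 69.89 dB(A).

70 dB(A)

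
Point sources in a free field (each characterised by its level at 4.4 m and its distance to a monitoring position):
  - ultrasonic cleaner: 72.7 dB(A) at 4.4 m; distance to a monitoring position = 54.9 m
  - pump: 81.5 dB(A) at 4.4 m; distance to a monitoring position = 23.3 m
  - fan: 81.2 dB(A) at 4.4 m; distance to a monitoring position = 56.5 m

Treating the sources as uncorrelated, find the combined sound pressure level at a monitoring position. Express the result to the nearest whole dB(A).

68 dB(A)

Propagate each source to the receiver with L = L_ref − 20·log₁₀(r/r_ref), then add intensities.
ultrasonic cleaner: 72.7 − 20·log₁₀(54.9/4.4) = 72.7 − 21.92 = 50.78 dB(A).
pump: 81.5 − 20·log₁₀(23.3/4.4) = 81.5 − 14.48 = 67.02 dB(A).
fan: 81.2 − 20·log₁₀(56.5/4.4) = 81.2 − 22.17 = 59.03 dB(A).
Σ 10^(L/10) = 5.956e+06 → L_total = 10·log₁₀(5.956e+06) = 67.75 dB(A).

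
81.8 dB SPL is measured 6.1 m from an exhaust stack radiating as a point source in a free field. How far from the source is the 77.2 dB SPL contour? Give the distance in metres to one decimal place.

10.4 m

For a point source L₁ − L₂ = 20·log₁₀(r₂/r₁), so r₂ = r₁·10^((L₁−L₂)/20).
r₂ = 6.1·10^((81.8−77.2)/20) = 6.1·10^(4.6/20) = 10.36 m.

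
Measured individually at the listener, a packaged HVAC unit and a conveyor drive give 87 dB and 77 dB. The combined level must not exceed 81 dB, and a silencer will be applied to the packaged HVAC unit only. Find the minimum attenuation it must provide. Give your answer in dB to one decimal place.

Fixed contribution from the other source: Σ 10^(L/10) = 10^(77/10) = 5.012e+07 (77.00 dB).
The limit corresponds to 10^(81/10) = 1.259e+08; subtracting the fixed part leaves 7.577e+07 for the packaged HVAC unit, i.e. 78.80 dB.
Required insertion loss = 87 − 78.80 = 8.20 dB.

8.2 dB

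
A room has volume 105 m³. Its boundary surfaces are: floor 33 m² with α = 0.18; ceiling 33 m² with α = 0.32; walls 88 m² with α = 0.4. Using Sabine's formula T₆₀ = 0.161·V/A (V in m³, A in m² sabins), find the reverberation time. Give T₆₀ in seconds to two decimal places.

0.33 s

A = Σ Sᵢαᵢ = 33·0.18 + 33·0.32 + 88·0.4 = 51.70 m².
T₆₀ = 0.161·V/A = 0.161·105/51.70 = 0.327 s.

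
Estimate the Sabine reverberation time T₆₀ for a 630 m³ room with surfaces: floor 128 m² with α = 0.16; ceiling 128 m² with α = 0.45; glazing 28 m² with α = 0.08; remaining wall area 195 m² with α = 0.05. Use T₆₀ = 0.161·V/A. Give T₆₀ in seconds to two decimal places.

1.13 s

A = Σ Sᵢαᵢ = 128·0.16 + 128·0.45 + 28·0.08 + 195·0.05 = 90.07 m².
T₆₀ = 0.161 × 630 / 90.07 = 1.126 s.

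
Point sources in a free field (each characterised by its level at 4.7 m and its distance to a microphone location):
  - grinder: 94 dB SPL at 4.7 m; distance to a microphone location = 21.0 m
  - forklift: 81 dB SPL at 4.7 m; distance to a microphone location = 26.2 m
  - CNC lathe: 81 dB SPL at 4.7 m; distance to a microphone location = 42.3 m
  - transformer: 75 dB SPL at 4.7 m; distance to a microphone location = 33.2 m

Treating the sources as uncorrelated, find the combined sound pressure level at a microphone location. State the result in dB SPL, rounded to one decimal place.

Apply inverse-square spreading to bring every level to the receiver, then sum 10^(L/10).
grinder: 94 − 20·log₁₀(21.0/4.7) = 94 − 13.00 = 81.00 dB SPL.
forklift: 81 − 20·log₁₀(26.2/4.7) = 81 − 14.92 = 66.08 dB SPL.
CNC lathe: 81 − 20·log₁₀(42.3/4.7) = 81 − 19.08 = 61.92 dB SPL.
transformer: 75 − 20·log₁₀(33.2/4.7) = 75 − 16.98 = 58.02 dB SPL.
Σ 10^(L/10) = 1.321e+08 → L_total = 10·log₁₀(1.321e+08) = 81.21 dB SPL.

81.2 dB SPL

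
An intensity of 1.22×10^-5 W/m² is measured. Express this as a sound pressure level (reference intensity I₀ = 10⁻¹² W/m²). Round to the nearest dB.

Dividing by I₀ shifts the exponent by 12: I/I₀ = 1.22×10^7.
L = 10·(0.0864 + 7) = 70.86 dB.

71 dB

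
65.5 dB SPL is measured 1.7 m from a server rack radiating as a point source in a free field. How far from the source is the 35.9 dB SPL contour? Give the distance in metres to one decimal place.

For a point source L₁ − L₂ = 20·log₁₀(r₂/r₁), so r₂ = r₁·10^((L₁−L₂)/20).
r₂ = 1.7·10^((65.5−35.9)/20) = 1.7·10^(29.6/20) = 51.34 m.

51.3 m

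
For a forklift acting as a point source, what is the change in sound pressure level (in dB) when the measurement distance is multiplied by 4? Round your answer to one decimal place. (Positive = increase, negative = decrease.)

A point source loses 6 dB per doubling of distance; generally ΔL = −20·log₁₀(r₂/r₁).
ΔL = −20·log₁₀(4) = -12.04 dB.

-12.0 dB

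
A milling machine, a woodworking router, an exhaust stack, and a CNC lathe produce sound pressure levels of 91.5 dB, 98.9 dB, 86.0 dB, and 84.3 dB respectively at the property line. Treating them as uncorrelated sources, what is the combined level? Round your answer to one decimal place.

99.9 dB

Incoherent sources combine by intensity addition: L_total = 10·log₁₀(Σ 10^(L_i/10)).
Σ 10^(L/10) = 10^(91.5/10) + 10^(98.9/10) + 10^(86.0/10) + 10^(84.3/10) = 9.842e+09.
L_total = 10·log₁₀(9.842e+09) = 99.93 dB.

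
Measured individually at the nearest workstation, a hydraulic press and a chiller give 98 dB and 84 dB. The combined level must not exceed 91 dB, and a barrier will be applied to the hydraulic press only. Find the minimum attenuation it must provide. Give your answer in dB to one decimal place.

The untreated sources together contribute 10^(84/10) = 2.512e+08, i.e. 84.00 dB.
The limit corresponds to 10^(91/10) = 1.259e+09; subtracting the fixed part leaves 1.008e+09 for the hydraulic press, i.e. 90.03 dB.
Required insertion loss = 98 − 90.03 = 7.97 dB.

8.0 dB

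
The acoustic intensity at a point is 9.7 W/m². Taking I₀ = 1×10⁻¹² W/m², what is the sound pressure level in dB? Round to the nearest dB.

130 dB

I/I₀ = 9.7/10⁻¹² = 9.7×10^12, and L = 10·log₁₀(I/I₀).
L = 10·(0.9868 + 12) = 129.87 dB.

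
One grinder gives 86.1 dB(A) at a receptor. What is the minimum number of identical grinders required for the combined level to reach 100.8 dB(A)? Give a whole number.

N identical sources give L₁ + 10·log₁₀ N, so require 10·log₁₀ N ≥ 100.8 − 86.1 = 14.7 dB.
N ≥ 10^(14.7/10) = 29.512, so N = 30.

30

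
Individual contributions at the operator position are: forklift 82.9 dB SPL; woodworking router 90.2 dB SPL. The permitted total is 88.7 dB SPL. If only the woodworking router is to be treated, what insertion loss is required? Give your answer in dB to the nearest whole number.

Everything except the woodworking router sums to 10^(82.9/10) = 1.950e+08 in linear terms, 82.90 dB SPL.
To meet 88.7 dB SPL overall, the treated woodworking router may contribute at most 10^(88.7/10) − 1.950e+08 = 5.463e+08, i.e. 87.37 dB SPL.
So the woodworking router must be reduced from 90.2 to 87.37 dB SPL: IL = 2.83 dB.

3 dB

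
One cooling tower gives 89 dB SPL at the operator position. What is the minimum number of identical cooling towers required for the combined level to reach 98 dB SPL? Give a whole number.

8

The shortfall is 98 − 89 = 9.0 dB, and N units add 10·log₁₀ N, so need 10·log₁₀ N ≥ 9.0.
N ≥ 10^(9.0/10) = 7.943, so N = 8.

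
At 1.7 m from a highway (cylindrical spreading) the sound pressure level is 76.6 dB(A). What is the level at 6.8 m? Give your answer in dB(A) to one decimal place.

Line-source attenuation: ΔL = 10·log₁₀(r₂/r₁) = 10·log₁₀(6.8/1.7) = 6.021 dB.
L₂ = 76.6 − 10·log₁₀(6.8/1.7) = 76.6 − 6.021 = 70.58 dB(A).

70.6 dB(A)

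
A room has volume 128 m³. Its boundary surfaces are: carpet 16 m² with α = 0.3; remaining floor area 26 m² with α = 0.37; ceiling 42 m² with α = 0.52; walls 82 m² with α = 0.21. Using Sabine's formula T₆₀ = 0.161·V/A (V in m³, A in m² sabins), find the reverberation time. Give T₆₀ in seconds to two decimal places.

Summing Sᵢαᵢ: 16·0.3 + 26·0.37 + 42·0.52 + 82·0.21 = 53.48 m².
T₆₀ = 0.161·V/A = 0.161·128/53.48 = 0.385 s.

0.39 s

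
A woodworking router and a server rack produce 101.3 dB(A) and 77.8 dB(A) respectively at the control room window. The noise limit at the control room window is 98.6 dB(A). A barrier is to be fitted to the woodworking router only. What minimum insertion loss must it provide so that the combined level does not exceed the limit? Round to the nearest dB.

3 dB

The untreated sources together contribute 10^(77.8/10) = 6.026e+07, i.e. 77.80 dB(A).
To meet 98.6 dB(A) overall, the treated woodworking router may contribute at most 10^(98.6/10) − 6.026e+07 = 7.184e+09, i.e. 98.56 dB(A).
So the woodworking router must be reduced from 101.3 to 98.56 dB(A): IL = 2.74 dB.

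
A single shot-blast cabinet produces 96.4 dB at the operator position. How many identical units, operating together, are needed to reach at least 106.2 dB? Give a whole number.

10

Need L₁ + 10·log₁₀ N ≥ 106.2, i.e. log₁₀ N ≥ 0.98.
N ≥ 10^(9.8/10) = 9.550, so N = 10.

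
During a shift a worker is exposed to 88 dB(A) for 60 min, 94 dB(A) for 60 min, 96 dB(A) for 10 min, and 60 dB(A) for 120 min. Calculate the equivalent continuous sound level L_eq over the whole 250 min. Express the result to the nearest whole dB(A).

90 dB(A)

Weight each interval's intensity by its duration and average over T = 250 min:
Σ tᵢ·10^(Lᵢ/10) = 60·10^(88/10) + 60·10^(94/10) + 10·10^(96/10) + 120·10^(60/10) = 2.285e+11.
L_eq = 10·log₁₀(2.285e+11/250) = 89.61 dB(A).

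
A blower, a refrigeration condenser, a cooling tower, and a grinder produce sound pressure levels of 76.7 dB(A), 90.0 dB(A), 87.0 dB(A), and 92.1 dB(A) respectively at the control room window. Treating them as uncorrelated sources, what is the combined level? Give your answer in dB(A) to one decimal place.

Incoherent sources combine by intensity addition: L_total = 10·log₁₀(Σ 10^(L_i/10)).
Σ 10^(L/10) = 10^(76.7/10) + 10^(90.0/10) + 10^(87.0/10) + 10^(92.1/10) = 3.170e+09.
L_total = 10·log₁₀(3.170e+09) = 95.01 dB(A).

95.0 dB(A)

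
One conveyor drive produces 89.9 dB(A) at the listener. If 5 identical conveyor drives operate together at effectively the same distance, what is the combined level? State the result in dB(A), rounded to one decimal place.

96.9 dB(A)

With 5 equal, uncorrelated contributions the intensity is 5× that of one unit, giving a rise of 10·log₁₀ 5.
L_total = 89.9 + 10·log₁₀(5) = 89.9 + 6.990 = 96.89 dB(A).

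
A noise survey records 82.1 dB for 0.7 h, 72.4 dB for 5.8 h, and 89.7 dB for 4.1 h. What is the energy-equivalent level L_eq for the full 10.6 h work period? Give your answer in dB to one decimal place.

85.8 dB

L_eq = 10·log₁₀[(1/T)·Σ tᵢ·10^(Lᵢ/10)] with T = 10.6 h.
Σ tᵢ·10^(Lᵢ/10) = 0.7·10^(82.1/10) + 5.8·10^(72.4/10) + 4.1·10^(89.7/10) = 4.041e+09.
L_eq = 10·log₁₀(4.041e+09/10.6) = 85.81 dB.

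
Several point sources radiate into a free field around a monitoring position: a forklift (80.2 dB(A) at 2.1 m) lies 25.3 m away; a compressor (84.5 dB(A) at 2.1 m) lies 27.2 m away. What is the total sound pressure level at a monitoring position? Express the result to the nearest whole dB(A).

64 dB(A)

Propagate each source to the receiver with L = L_ref − 20·log₁₀(r/r_ref), then add intensities.
forklift: 80.2 − 20·log₁₀(25.3/2.1) = 80.2 − 21.62 = 58.58 dB(A).
compressor: 84.5 − 20·log₁₀(27.2/2.1) = 84.5 − 22.25 = 62.25 dB(A).
Σ 10^(L/10) = 2.401e+06 → L_total = 10·log₁₀(2.401e+06) = 63.80 dB(A).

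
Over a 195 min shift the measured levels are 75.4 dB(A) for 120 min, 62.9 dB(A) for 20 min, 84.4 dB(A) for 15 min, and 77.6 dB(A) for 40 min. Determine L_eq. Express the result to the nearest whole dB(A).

77 dB(A)

L_eq = 10·log₁₀[(1/T)·Σ tᵢ·10^(Lᵢ/10)] with T = 195 min.
Σ tᵢ·10^(Lᵢ/10) = 120·10^(75.4/10) + 20·10^(62.9/10) + 15·10^(84.4/10) + 40·10^(77.6/10) = 1.063e+10.
L_eq = 10·log₁₀(1.063e+10/195) = 77.37 dB(A).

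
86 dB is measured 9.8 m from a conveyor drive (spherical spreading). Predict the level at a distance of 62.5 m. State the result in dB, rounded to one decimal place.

69.9 dB

For a point source, L₂ = L₁ − 20·log₁₀(r₂/r₁).
L₂ = 86 − 20·log₁₀(62.5/9.8) = 86 − 16.093 = 69.91 dB.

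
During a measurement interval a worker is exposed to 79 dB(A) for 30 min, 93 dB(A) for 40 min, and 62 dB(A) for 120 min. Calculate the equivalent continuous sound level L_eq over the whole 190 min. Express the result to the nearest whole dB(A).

86 dB(A)

The energy average is taken in the linear domain: L_eq = 10·log₁₀[(Σ tᵢ·10^(Lᵢ/10))/T], T = 190 min.
Σ tᵢ·10^(Lᵢ/10) = 30·10^(79/10) + 40·10^(93/10) + 120·10^(62/10) = 8.238e+10.
L_eq = 10·log₁₀(8.238e+10/190) = 86.37 dB(A).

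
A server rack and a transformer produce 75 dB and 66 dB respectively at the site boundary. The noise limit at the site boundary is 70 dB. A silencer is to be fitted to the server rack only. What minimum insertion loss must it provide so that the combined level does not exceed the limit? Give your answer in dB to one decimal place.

Everything except the server rack sums to 10^(66/10) = 3.981e+06 in linear terms, 66.00 dB.
To meet 70 dB overall, the treated server rack may contribute at most 10^(70/10) − 3.981e+06 = 6.019e+06, i.e. 67.80 dB.
So the server rack must be reduced from 75 to 67.80 dB: IL = 7.20 dB.

7.2 dB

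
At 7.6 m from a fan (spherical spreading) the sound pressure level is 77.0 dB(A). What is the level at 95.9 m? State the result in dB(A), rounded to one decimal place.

For a point source, L₂ = L₁ − 20·log₁₀(r₂/r₁).
L₂ = 77.0 − 20·log₁₀(95.9/7.6) = 77.0 − 22.020 = 54.98 dB(A).

55.0 dB(A)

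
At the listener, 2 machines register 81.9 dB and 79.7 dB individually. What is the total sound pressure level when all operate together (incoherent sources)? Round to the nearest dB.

For uncorrelated sources the intensities add, so convert each level to linear form, sum, and take 10·log₁₀ of the total.
Σ 10^(L/10) = 10^(81.9/10) + 10^(79.7/10) = 2.482e+08.
L_total = 10·log₁₀(2.482e+08) = 83.95 dB.

84 dB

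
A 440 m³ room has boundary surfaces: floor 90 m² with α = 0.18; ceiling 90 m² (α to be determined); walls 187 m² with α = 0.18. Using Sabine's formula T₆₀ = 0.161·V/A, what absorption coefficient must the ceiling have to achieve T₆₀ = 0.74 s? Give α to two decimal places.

From T₆₀ = 0.161·V/A, the target T₆₀ = 0.74 s needs A = 0.161·440/0.74 = 95.73 m².
Absorption from the other surfaces = 90·0.18 + 187·0.18 = 49.86 m², so the ceiling must supply 45.87 m² over 90 m².
α = 45.87/90 = 0.510.

0.51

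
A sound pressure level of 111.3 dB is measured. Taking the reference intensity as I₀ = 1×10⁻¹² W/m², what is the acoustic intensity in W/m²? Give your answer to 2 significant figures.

I = I₀·10^(L/10) = 10⁻¹² × 10^(111.3/10) = 10^(-0.870).

0.13 W/m²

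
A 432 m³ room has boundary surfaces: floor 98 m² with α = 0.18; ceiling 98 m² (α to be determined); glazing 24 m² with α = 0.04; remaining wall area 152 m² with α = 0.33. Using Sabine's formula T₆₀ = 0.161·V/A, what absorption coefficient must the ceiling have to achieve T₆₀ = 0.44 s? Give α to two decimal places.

0.91

A = 0.161·V/T₆₀ = 0.161·432/0.44 = 158.07 m² sabins.
Absorption from the other surfaces = 98·0.18 + 24·0.04 + 152·0.33 = 68.76 m², so the ceiling must supply 89.31 m² over 98 m².
α = 89.31/98 = 0.911.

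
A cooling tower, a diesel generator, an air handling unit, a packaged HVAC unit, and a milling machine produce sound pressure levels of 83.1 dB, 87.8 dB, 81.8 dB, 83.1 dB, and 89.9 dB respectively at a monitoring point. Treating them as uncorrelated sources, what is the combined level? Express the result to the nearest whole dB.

For uncorrelated sources the intensities add, so convert each level to linear form, sum, and take 10·log₁₀ of the total.
Σ 10^(L/10) = 10^(83.1/10) + 10^(87.8/10) + 10^(81.8/10) + 10^(83.1/10) + 10^(89.9/10) = 2.140e+09.
L_total = 10·log₁₀(2.140e+09) = 93.30 dB.

93 dB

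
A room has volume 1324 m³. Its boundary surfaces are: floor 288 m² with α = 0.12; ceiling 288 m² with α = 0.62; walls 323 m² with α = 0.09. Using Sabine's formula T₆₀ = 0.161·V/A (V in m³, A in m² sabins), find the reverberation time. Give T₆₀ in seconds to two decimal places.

A = Σ Sᵢαᵢ = 288·0.12 + 288·0.62 + 323·0.09 = 242.19 m².
T₆₀ = 0.161·V/A = 0.161·1324/242.19 = 0.880 s.

0.88 s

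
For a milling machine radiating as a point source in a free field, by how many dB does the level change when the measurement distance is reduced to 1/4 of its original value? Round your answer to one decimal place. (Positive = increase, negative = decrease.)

+12.0 dB

With spherical spreading the level changes by −20·log₁₀(r₂/r₁).
ΔL = −20·log₁₀(0.25) = +12.04 dB.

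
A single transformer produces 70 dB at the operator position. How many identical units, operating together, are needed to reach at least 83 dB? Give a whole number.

Need L₁ + 10·log₁₀ N ≥ 83, i.e. log₁₀ N ≥ 1.30.
N ≥ 10^(13.0/10) = 19.953, so N = 20.

20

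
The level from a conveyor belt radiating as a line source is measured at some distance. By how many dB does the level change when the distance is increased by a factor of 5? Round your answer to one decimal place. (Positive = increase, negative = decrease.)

-7.0 dB

A line source loses 3 dB per doubling of distance; generally ΔL = −10·log₁₀(r₂/r₁).
ΔL = −10·log₁₀(5) = -6.99 dB.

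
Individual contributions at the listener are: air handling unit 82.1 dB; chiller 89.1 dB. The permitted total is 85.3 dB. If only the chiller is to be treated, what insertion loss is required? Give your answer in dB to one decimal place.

6.6 dB

Fixed contribution from the other source: Σ 10^(L/10) = 10^(82.1/10) = 1.622e+08 (82.10 dB).
To meet 85.3 dB overall, the treated chiller may contribute at most 10^(85.3/10) − 1.622e+08 = 1.767e+08, i.e. 82.47 dB.
Required insertion loss = 89.1 − 82.47 = 6.63 dB.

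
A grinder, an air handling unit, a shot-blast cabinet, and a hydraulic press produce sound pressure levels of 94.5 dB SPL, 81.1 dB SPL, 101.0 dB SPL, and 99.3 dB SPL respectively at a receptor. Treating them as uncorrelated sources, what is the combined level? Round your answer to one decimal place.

Incoherent sources combine by intensity addition: L_total = 10·log₁₀(Σ 10^(L_i/10)).
Σ 10^(L/10) = 10^(94.5/10) + 10^(81.1/10) + 10^(101.0/10) + 10^(99.3/10) = 2.405e+10.
L_total = 10·log₁₀(2.405e+10) = 103.81 dB SPL.

103.8 dB SPL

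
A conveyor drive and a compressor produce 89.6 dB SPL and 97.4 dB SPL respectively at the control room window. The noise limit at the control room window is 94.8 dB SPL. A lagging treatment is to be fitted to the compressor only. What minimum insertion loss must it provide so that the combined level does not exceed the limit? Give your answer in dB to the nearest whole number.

The untreated sources together contribute 10^(89.6/10) = 9.120e+08, i.e. 89.60 dB SPL.
The limit corresponds to 10^(94.8/10) = 3.020e+09; subtracting the fixed part leaves 2.108e+09 for the compressor, i.e. 93.24 dB SPL.
So the compressor must be reduced from 97.4 to 93.24 dB SPL: IL = 4.16 dB.

4 dB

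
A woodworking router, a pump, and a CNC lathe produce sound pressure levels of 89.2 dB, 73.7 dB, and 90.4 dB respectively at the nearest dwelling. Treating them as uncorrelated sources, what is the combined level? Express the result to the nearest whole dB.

93 dB

Incoherent sources combine by intensity addition: L_total = 10·log₁₀(Σ 10^(L_i/10)).
Σ 10^(L/10) = 10^(89.2/10) + 10^(73.7/10) + 10^(90.4/10) = 1.952e+09.
L_total = 10·log₁₀(1.952e+09) = 92.90 dB.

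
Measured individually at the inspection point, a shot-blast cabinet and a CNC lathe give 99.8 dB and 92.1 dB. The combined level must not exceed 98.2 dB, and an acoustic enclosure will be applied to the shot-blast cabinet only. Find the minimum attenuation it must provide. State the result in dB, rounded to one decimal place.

The untreated sources together contribute 10^(92.1/10) = 1.622e+09, i.e. 92.10 dB.
To meet 98.2 dB overall, the treated shot-blast cabinet may contribute at most 10^(98.2/10) − 1.622e+09 = 4.985e+09, i.e. 96.98 dB.
So the shot-blast cabinet must be reduced from 99.8 to 96.98 dB: IL = 2.82 dB.

2.8 dB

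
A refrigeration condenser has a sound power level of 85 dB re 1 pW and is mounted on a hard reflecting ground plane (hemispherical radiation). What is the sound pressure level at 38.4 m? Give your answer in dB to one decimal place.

45.3 dB

Free-field hemispherical radiation: L_p = L_w − 10·log₁₀(2π·r²), r = 38.4 m.
2π·r² = 9265 m², 10·log₁₀ of that is 39.668 dB.
L_p = 85 − 39.668 = 45.33 dB.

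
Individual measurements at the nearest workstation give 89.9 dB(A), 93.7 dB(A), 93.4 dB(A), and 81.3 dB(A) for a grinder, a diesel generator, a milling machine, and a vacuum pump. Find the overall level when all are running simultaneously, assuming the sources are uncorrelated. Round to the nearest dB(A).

98 dB(A)

For uncorrelated sources the intensities add, so convert each level to linear form, sum, and take 10·log₁₀ of the total.
Σ 10^(L/10) = 10^(89.9/10) + 10^(93.7/10) + 10^(93.4/10) + 10^(81.3/10) = 5.644e+09.
L_total = 10·log₁₀(5.644e+09) = 97.52 dB(A).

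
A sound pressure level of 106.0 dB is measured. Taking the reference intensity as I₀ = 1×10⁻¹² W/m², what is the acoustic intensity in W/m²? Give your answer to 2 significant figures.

I = I₀·10^(L/10) = 10⁻¹² × 10^(106.0/10) = 10^(-1.400).

0.040 W/m²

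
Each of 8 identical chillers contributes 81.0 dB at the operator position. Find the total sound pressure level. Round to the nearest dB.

90 dB

L_total = L₁ + 10·log₁₀ N for N identical incoherent sources.
L_total = 81.0 + 10·log₁₀(8) = 81.0 + 9.031 = 90.03 dB.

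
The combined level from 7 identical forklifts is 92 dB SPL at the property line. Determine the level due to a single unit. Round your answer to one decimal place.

83.5 dB SPL

For N identical incoherent sources L_total = L₁ + 10·log₁₀ N, so L₁ = 92 − 10·log₁₀(7) = 92 − 8.451.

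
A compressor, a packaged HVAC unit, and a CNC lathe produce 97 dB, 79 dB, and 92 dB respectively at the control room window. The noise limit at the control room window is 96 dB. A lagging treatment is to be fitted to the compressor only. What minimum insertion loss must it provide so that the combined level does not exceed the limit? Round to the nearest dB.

3 dB

Everything except the compressor sums to 10^(79/10) + 10^(92/10) = 1.664e+09 in linear terms, 92.21 dB.
To meet 96 dB overall, the treated compressor may contribute at most 10^(96/10) − 1.664e+09 = 2.317e+09, i.e. 93.65 dB.
So the compressor must be reduced from 97 to 93.65 dB: IL = 3.35 dB.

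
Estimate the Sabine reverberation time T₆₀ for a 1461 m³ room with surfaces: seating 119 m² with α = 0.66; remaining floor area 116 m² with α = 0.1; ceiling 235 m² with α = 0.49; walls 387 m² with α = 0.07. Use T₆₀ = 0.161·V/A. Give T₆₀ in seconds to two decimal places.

1.01 s

A = Σ Sᵢαᵢ = 119·0.66 + 116·0.1 + 235·0.49 + 387·0.07 = 232.38 m².
T₆₀ = 0.161·V/A = 0.161·1461/232.38 = 1.012 s.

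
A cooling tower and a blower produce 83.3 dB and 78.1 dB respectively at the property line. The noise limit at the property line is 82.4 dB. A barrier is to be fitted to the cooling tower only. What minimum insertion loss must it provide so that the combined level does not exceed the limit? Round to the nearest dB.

The untreated sources together contribute 10^(78.1/10) = 6.457e+07, i.e. 78.10 dB.
The limit corresponds to 10^(82.4/10) = 1.738e+08; subtracting the fixed part leaves 1.092e+08 for the cooling tower, i.e. 80.38 dB.
Required insertion loss = 83.3 − 80.38 = 2.92 dB.

3 dB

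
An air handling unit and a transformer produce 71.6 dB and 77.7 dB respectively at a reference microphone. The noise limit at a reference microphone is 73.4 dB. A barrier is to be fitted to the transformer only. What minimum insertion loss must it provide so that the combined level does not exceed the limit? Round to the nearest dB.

Fixed contribution from the other source: Σ 10^(L/10) = 10^(71.6/10) = 1.445e+07 (71.60 dB).
The limit corresponds to 10^(73.4/10) = 2.188e+07; subtracting the fixed part leaves 7.423e+06 for the transformer, i.e. 68.71 dB.
Required insertion loss = 77.7 − 68.71 = 8.99 dB.

9 dB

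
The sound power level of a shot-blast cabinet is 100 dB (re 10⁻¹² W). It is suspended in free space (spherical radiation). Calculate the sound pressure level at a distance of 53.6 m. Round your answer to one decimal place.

L_p = L_w − 10·log₁₀(4π·r²) with r = 53.6 m.
4π·r² = 3.61e+04 m², 10·log₁₀ of that is 45.575 dB.
L_p = 100 − 45.575 = 54.42 dB.

54.4 dB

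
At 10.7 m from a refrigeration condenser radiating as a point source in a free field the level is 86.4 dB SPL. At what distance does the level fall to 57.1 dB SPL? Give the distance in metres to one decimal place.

312.2 m

For a point source L₁ − L₂ = 20·log₁₀(r₂/r₁), so r₂ = r₁·10^((L₁−L₂)/20).
r₂ = 10.7·10^((86.4−57.1)/20) = 10.7·10^(29.3/20) = 312.16 m.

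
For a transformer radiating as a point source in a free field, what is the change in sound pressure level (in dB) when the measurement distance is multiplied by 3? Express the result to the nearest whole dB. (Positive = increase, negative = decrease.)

A point source loses 6 dB per doubling of distance; generally ΔL = −20·log₁₀(r₂/r₁).
ΔL = −20·log₁₀(3) = -9.54 dB.

-10 dB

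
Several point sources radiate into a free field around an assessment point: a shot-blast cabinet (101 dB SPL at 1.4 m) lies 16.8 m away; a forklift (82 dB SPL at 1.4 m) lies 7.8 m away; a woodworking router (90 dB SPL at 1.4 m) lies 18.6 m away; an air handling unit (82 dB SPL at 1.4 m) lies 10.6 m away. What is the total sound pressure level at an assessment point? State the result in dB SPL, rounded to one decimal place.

Apply inverse-square spreading to bring every level to the receiver, then sum 10^(L/10).
shot-blast cabinet: 101 − 20·log₁₀(16.8/1.4) = 101 − 21.58 = 79.42 dB SPL.
forklift: 82 − 20·log₁₀(7.8/1.4) = 82 − 14.92 = 67.08 dB SPL.
woodworking router: 90 − 20·log₁₀(18.6/1.4) = 90 − 22.47 = 67.53 dB SPL.
air handling unit: 82 − 20·log₁₀(10.6/1.4) = 82 − 17.58 = 64.42 dB SPL.
Σ 10^(L/10) = 1.010e+08 → L_total = 10·log₁₀(1.010e+08) = 80.04 dB SPL.

80.0 dB SPL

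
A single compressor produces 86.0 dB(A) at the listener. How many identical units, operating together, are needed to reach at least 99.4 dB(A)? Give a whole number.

The shortfall is 99.4 − 86.0 = 13.4 dB, and N units add 10·log₁₀ N, so need 10·log₁₀ N ≥ 13.4.
N ≥ 10^(13.4/10) = 21.878, so N = 22.

22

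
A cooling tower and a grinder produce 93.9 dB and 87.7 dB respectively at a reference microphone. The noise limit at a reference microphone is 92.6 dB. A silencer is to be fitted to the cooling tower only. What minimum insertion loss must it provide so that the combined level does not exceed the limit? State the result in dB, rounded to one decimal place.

Fixed contribution from the other source: Σ 10^(L/10) = 10^(87.7/10) = 5.888e+08 (87.70 dB).
The limit corresponds to 10^(92.6/10) = 1.820e+09; subtracting the fixed part leaves 1.231e+09 for the cooling tower, i.e. 90.90 dB.
Required insertion loss = 93.9 − 90.90 = 3.00 dB.

3.0 dB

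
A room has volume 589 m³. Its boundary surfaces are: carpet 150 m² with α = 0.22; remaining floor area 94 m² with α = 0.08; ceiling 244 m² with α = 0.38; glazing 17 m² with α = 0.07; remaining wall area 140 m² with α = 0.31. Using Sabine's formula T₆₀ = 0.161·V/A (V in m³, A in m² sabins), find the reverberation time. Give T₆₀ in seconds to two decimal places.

0.53 s

Summing Sᵢαᵢ: 150·0.22 + 94·0.08 + 244·0.38 + 17·0.07 + 140·0.31 = 177.83 m².
T₆₀ = 0.161 × 589 / 177.83 = 0.533 s.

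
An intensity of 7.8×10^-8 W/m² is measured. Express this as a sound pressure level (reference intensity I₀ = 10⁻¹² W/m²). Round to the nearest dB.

49 dB

Dividing by I₀ shifts the exponent by 12: I/I₀ = 7.8×10^4.
L = 10·(0.8921 + 4) = 48.92 dB.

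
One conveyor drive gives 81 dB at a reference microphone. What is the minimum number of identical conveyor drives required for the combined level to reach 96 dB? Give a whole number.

32

Need L₁ + 10·log₁₀ N ≥ 96, i.e. log₁₀ N ≥ 1.50.
N ≥ 10^(15.0/10) = 31.623, so N = 32.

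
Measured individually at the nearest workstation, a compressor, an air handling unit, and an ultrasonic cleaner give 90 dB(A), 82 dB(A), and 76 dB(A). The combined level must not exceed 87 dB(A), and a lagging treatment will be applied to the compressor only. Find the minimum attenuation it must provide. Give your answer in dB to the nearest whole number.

5 dB

Everything except the compressor sums to 10^(82/10) + 10^(76/10) = 1.983e+08 in linear terms, 82.97 dB(A).
The limit corresponds to 10^(87/10) = 5.012e+08; subtracting the fixed part leaves 3.029e+08 for the compressor, i.e. 84.81 dB(A).
Required insertion loss = 90 − 84.81 = 5.19 dB.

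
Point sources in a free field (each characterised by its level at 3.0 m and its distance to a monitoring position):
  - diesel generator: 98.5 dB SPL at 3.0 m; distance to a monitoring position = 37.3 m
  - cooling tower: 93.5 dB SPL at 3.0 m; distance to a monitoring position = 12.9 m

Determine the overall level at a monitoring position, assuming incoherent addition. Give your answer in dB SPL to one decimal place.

Apply inverse-square spreading to bring every level to the receiver, then sum 10^(L/10).
diesel generator: 98.5 − 20·log₁₀(37.3/3.0) = 98.5 − 21.89 = 76.61 dB SPL.
cooling tower: 93.5 − 20·log₁₀(12.9/3.0) = 93.5 − 12.67 = 80.83 dB SPL.
Σ 10^(L/10) = 1.669e+08 → L_total = 10·log₁₀(1.669e+08) = 82.22 dB SPL.

82.2 dB SPL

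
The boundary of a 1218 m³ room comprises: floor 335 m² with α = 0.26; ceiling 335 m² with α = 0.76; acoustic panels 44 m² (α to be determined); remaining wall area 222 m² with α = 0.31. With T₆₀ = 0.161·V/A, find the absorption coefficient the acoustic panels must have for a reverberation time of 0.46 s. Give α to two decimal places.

0.36

From T₆₀ = 0.161·V/A, the target T₆₀ = 0.46 s needs A = 0.161·1218/0.46 = 426.30 m².
Absorption from the other surfaces = 335·0.26 + 335·0.76 + 222·0.31 = 410.52 m², so the acoustic panels must supply 15.78 m² over 44 m².
α = 15.78/44 = 0.359.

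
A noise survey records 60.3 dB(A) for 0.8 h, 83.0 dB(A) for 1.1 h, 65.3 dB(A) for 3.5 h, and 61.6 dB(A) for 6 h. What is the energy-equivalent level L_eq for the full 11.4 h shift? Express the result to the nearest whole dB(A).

Weight each interval's intensity by its duration and average over T = 11.4 h:
Σ tᵢ·10^(Lᵢ/10) = 0.8·10^(60.3/10) + 1.1·10^(83.0/10) + 3.5·10^(65.3/10) + 6·10^(61.6/10) = 2.409e+08.
L_eq = 10·log₁₀(2.409e+08/11.4) = 73.25 dB(A).

73 dB(A)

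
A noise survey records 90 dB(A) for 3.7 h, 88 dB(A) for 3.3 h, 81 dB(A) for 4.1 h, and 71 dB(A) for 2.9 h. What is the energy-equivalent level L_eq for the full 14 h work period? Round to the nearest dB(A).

L_eq = 10·log₁₀[(1/T)·Σ tᵢ·10^(Lᵢ/10)] with T = 14 h.
Σ tᵢ·10^(Lᵢ/10) = 3.7·10^(90/10) + 3.3·10^(88/10) + 4.1·10^(81/10) + 2.9·10^(71/10) = 6.335e+09.
L_eq = 10·log₁₀(6.335e+09/14) = 86.56 dB(A).

87 dB(A)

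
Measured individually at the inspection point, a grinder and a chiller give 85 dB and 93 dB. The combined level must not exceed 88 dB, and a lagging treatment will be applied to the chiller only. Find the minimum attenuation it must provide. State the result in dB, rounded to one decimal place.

8.0 dB

Everything except the chiller sums to 10^(85/10) = 3.162e+08 in linear terms, 85.00 dB.
To meet 88 dB overall, the treated chiller may contribute at most 10^(88/10) − 3.162e+08 = 3.147e+08, i.e. 84.98 dB.
So the chiller must be reduced from 93 to 84.98 dB: IL = 8.02 dB.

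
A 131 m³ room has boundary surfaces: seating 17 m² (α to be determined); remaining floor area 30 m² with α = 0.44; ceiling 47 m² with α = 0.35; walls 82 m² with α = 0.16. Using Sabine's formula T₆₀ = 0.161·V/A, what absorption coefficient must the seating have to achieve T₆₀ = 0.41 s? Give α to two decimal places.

0.51

Required total absorption A = 0.161·131/0.41 = 51.44 m².
Absorption from the other surfaces = 30·0.44 + 47·0.35 + 82·0.16 = 42.77 m², so the seating must supply 8.67 m² over 17 m².
α = 8.67/17 = 0.510.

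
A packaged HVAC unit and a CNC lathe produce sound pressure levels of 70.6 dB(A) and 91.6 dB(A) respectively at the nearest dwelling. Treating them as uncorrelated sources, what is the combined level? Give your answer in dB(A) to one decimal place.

91.6 dB(A)

For uncorrelated sources the intensities add, so convert each level to linear form, sum, and take 10·log₁₀ of the total.
Σ 10^(L/10) = 10^(70.6/10) + 10^(91.6/10) = 1.457e+09.
L_total = 10·log₁₀(1.457e+09) = 91.63 dB(A).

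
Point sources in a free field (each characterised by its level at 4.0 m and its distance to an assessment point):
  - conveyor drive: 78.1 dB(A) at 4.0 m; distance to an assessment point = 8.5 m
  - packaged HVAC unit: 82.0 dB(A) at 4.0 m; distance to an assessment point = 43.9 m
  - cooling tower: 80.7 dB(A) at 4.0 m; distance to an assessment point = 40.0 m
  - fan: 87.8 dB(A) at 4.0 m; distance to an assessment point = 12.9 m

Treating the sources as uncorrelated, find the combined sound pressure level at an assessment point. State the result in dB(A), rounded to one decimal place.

Propagate each source to the receiver with L = L_ref − 20·log₁₀(r/r_ref), then add intensities.
conveyor drive: 78.1 − 20·log₁₀(8.5/4.0) = 78.1 − 6.55 = 71.55 dB(A).
packaged HVAC unit: 82.0 − 20·log₁₀(43.9/4.0) = 82.0 − 20.81 = 61.19 dB(A).
cooling tower: 80.7 − 20·log₁₀(40.0/4.0) = 80.7 − 20.00 = 60.70 dB(A).
fan: 87.8 − 20·log₁₀(12.9/4.0) = 87.8 − 10.17 = 77.63 dB(A).
Σ 10^(L/10) = 7.472e+07 → L_total = 10·log₁₀(7.472e+07) = 78.73 dB(A).

78.7 dB(A)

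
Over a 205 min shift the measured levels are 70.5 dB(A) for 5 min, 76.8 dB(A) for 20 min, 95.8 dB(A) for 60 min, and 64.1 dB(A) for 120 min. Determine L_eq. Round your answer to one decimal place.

The energy average is taken in the linear domain: L_eq = 10·log₁₀[(Σ tᵢ·10^(Lᵢ/10))/T], T = 205 min.
Σ tᵢ·10^(Lᵢ/10) = 5·10^(70.5/10) + 20·10^(76.8/10) + 60·10^(95.8/10) + 120·10^(64.1/10) = 2.294e+11.
L_eq = 10·log₁₀(2.294e+11/205) = 90.49 dB(A).

90.5 dB(A)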